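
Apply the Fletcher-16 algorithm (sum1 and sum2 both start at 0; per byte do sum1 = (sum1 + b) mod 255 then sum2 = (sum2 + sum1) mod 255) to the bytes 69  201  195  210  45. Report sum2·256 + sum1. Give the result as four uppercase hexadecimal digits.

9FD2

Running sums (mod 255):
  after byte 0 (69): sum1=69, sum2=69
  after byte 1 (201): sum1=15, sum2=84
  after byte 2 (195): sum1=210, sum2=39
  after byte 3 (210): sum1=165, sum2=204
  after byte 4 (45): sum1=210, sum2=159
Checksum = sum2·256 + sum1 = 159·256 + 210 = 40914 = 0x9FD2.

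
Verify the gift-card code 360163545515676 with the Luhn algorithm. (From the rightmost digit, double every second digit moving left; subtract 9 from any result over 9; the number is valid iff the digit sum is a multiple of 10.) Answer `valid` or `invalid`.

invalid

From the right, keep odd positions and double even positions (subtract 9 from any doubled value over 9):
  doubled (positions 2,4,...): 5 1 1 8 6 2 3 → sum 26
  kept (positions 1,3,...): 6 6 1 5 5 6 0 3 → sum 32
Total = 58.
58 mod 10 = 8, so the number is invalid.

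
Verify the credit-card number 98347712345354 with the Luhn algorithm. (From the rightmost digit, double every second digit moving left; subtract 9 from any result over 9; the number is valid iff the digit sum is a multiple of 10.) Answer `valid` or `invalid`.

invalid

From the right, keep odd positions and double even positions (subtract 9 from any doubled value over 9):
  doubled (positions 2,4,...): 1 1 6 2 5 6 9 → sum 30
  kept (positions 1,3,...): 4 3 4 2 7 4 8 → sum 32
Total = 62.
62 mod 10 = 2, so the number is invalid.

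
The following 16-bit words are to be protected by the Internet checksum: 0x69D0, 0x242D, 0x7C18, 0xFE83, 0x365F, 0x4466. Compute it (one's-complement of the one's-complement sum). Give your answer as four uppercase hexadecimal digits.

One's-complement addition (fold any carry out of bit 15 back into bit 0):
  0x69D0 + 0x242D = 0x08DFD
  0x8DFD + 0x7C18 = 0x10A15 → wrap carry → 0x0A16
  0x0A16 + 0xFE83 = 0x10899 → wrap carry → 0x089A
  0x089A + 0x365F = 0x03EF9
  0x3EF9 + 0x4466 = 0x0835F
One's-complement sum = 0x835F.
Checksum = ~0x835F & 0xFFFF = 0x7CA0.

7CA0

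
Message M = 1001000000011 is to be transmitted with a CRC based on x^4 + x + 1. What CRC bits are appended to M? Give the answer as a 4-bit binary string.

1010

Append 4 zeros: 10010000000110000. Divide by 10011 (XOR where the leading bit is 1):
  pos 0: 10010 XOR 10011 = 00001
  pos 4: 10000 XOR 10011 = 00011
  pos 7: 11001 XOR 10011 = 01010
  pos 8: 10101 XOR 10011 = 00110
  pos 10: 11000 XOR 10011 = 01011
  pos 11: 10110 XOR 10011 = 00101
Remainder (last 4 bits) = 1010. This is the CRC / FCS.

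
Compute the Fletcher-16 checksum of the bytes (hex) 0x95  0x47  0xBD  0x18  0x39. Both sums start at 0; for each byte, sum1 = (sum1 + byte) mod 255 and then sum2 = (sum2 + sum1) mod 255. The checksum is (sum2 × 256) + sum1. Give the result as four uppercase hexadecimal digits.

ABEB

Running sums (mod 255):
  after byte 0 (0x95): sum1=149, sum2=149
  after byte 1 (0x47): sum1=220, sum2=114
  after byte 2 (0xBD): sum1=154, sum2=13
  after byte 3 (0x18): sum1=178, sum2=191
  after byte 4 (0x39): sum1=235, sum2=171
Checksum = sum2·256 + sum1 = 171·256 + 235 = 44011 = 0xABEB.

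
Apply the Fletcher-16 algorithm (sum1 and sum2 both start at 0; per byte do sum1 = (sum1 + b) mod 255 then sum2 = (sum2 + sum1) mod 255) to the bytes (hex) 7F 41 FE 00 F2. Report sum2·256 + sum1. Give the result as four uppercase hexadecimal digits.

72B2

Running sums (mod 255):
  after byte 0 (7F): sum1=127, sum2=127
  after byte 1 (41): sum1=192, sum2=64
  after byte 2 (FE): sum1=191, sum2=0
  after byte 3 (00): sum1=191, sum2=191
  after byte 4 (F2): sum1=178, sum2=114
Checksum = sum2·256 + sum1 = 114·256 + 178 = 29362 = 0x72B2.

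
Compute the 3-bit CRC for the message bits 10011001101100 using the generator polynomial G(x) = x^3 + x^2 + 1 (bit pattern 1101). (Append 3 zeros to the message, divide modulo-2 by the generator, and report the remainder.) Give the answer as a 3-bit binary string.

Append 3 zeros: 10011001101100000. Divide by 1101 (XOR where the leading bit is 1):
  pos 0: 1001 XOR 1101 = 0100
  pos 1: 1001 XOR 1101 = 0100
  pos 2: 1000 XOR 1101 = 0101
  pos 3: 1010 XOR 1101 = 0111
  pos 4: 1111 XOR 1101 = 0010
  pos 6: 1010 XOR 1101 = 0111
  pos 7: 1111 XOR 1101 = 0010
  pos 9: 1010 XOR 1101 = 0111
  pos 10: 1110 XOR 1101 = 0011
  pos 12: 1100 XOR 1101 = 0001
Remainder (last 3 bits) = 010. This is the CRC / FCS.

010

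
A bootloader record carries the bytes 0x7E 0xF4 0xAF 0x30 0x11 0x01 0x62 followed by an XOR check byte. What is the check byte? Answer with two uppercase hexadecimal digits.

67

XOR the bytes together:
  start with 0x7E
  0x7E ⊕ 0xF4 = 0x8A
  0x8A ⊕ 0xAF = 0x25
  0x25 ⊕ 0x30 = 0x15
  0x15 ⊕ 0x11 = 0x04
  0x04 ⊕ 0x01 = 0x05
  0x05 ⊕ 0x62 = 0x67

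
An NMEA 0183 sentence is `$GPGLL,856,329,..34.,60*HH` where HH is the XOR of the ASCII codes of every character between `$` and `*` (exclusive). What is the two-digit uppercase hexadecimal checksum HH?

XOR the ASCII codes of the payload characters:
  'G' = 0x47 → acc = 0x47
  'P' = 0x50 → acc = 0x17
  'G' = 0x47 → acc = 0x50
  'L' = 0x4C → acc = 0x1C
  'L' = 0x4C → acc = 0x50
  ',' = 0x2C → acc = 0x7C
  '8' = 0x38 → acc = 0x44
  '5' = 0x35 → acc = 0x71
  '6' = 0x36 → acc = 0x47
  ',' = 0x2C → acc = 0x6B
  '3' = 0x33 → acc = 0x58
  '2' = 0x32 → acc = 0x6A
  '9' = 0x39 → acc = 0x53
  ',' = 0x2C → acc = 0x7F
  '.' = 0x2E → acc = 0x51
  '.' = 0x2E → acc = 0x7F
  '3' = 0x33 → acc = 0x4C
  '4' = 0x34 → acc = 0x78
  '.' = 0x2E → acc = 0x56
  ',' = 0x2C → acc = 0x7A
  '6' = 0x36 → acc = 0x4C
  '0' = 0x30 → acc = 0x7C
Checksum = 0x7C.

7C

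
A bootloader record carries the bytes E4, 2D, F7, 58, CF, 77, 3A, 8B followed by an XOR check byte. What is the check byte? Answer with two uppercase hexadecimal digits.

XOR the bytes together:
  start with 0xE4
  0xE4 ⊕ 0x2D = 0xC9
  0xC9 ⊕ 0xF7 = 0x3E
  0x3E ⊕ 0x58 = 0x66
  0x66 ⊕ 0xCF = 0xA9
  0xA9 ⊕ 0x77 = 0xDE
  0xDE ⊕ 0x3A = 0xE4
  0xE4 ⊕ 0x8B = 0x6F

6F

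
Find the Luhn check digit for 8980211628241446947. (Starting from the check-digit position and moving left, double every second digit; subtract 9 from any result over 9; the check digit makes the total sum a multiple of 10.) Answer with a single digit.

Partial digits right→left: 7 4 9 6 4 4 1 4 2 8 2 6 1 1 2 0 8 9 8
Double every second digit counting from the check-digit position (so the 1st, 3rd, 5th, ... of the partial from the right).
  doubled (with −9 where >9): 5 9 8 2 4 4 2 4 7 7 → sum 52
  kept as-is: 4 6 4 4 8 6 1 0 9 → sum 42
Total = 52 + 42 = 94.
Check digit = (10 − (94 mod 10)) mod 10 = 6.

6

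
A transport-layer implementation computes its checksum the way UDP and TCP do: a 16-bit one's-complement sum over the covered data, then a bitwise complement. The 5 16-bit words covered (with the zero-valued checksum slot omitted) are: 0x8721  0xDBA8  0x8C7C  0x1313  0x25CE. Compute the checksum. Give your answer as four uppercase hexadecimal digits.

D7D7

One's-complement addition (fold any carry out of bit 15 back into bit 0):
  0x8721 + 0xDBA8 = 0x162C9 → wrap carry → 0x62CA
  0x62CA + 0x8C7C = 0x0EF46
  0xEF46 + 0x1313 = 0x10259 → wrap carry → 0x025A
  0x025A + 0x25CE = 0x02828
One's-complement sum = 0x2828.
Checksum = ~0x2828 & 0xFFFF = 0xD7D7.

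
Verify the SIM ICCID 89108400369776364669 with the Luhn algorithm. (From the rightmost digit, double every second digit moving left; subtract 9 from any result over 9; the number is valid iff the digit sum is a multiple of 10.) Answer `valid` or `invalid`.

invalid

From the right, keep odd positions and double even positions (subtract 9 from any doubled value over 9):
  doubled (positions 2,4,...): 3 8 6 5 9 6 0 7 2 7 → sum 53
  kept (positions 1,3,...): 9 6 6 6 7 6 0 4 0 9 → sum 53
Total = 106.
106 mod 10 = 6, so the number is invalid.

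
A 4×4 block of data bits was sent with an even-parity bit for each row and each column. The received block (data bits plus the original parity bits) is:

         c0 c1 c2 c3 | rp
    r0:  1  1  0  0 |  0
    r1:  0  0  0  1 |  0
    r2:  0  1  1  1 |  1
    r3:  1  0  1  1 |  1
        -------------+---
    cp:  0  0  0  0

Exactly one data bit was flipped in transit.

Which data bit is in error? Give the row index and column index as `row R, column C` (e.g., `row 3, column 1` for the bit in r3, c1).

Recompute each row's even parity and compare to rp:
  r0: data parity 0, sent rp 0 → ok
  r1: data parity 1, sent rp 0 → mismatch
  r2: data parity 1, sent rp 1 → ok
  r3: data parity 1, sent rp 1 → ok
Recompute each column's even parity and compare to cp:
  c0: data parity 0, sent cp 0 → ok
  c1: data parity 0, sent cp 0 → ok
  c2: data parity 0, sent cp 0 → ok
  c3: data parity 1, sent cp 0 → mismatch
Exactly one row (r1) and one column (c3) fail → the flipped bit is at their intersection.

row 1, column 3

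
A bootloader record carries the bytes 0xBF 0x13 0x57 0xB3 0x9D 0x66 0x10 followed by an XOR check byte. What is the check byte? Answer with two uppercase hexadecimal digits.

XOR the bytes together:
  start with 0xBF
  0xBF ⊕ 0x13 = 0xAC
  0xAC ⊕ 0x57 = 0xFB
  0xFB ⊕ 0xB3 = 0x48
  0x48 ⊕ 0x9D = 0xD5
  0xD5 ⊕ 0x66 = 0xB3
  0xB3 ⊕ 0x10 = 0xA3

A3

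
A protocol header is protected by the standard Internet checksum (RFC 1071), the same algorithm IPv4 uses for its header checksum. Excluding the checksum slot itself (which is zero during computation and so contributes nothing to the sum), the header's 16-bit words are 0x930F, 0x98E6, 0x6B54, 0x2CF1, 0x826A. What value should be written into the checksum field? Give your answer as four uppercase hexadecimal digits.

B959

One's-complement addition (fold any carry out of bit 15 back into bit 0):
  0x930F + 0x98E6 = 0x12BF5 → wrap carry → 0x2BF6
  0x2BF6 + 0x6B54 = 0x0974A
  0x974A + 0x2CF1 = 0x0C43B
  0xC43B + 0x826A = 0x146A5 → wrap carry → 0x46A6
One's-complement sum = 0x46A6.
Checksum = ~0x46A6 & 0xFFFF = 0xB959.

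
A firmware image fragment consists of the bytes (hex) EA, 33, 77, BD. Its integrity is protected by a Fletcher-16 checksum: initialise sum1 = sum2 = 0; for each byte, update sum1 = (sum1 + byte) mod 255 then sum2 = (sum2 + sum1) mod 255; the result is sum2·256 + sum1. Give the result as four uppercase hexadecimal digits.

F153

Running sums (mod 255):
  after byte 0 (EA): sum1=234, sum2=234
  after byte 1 (33): sum1=30, sum2=9
  after byte 2 (77): sum1=149, sum2=158
  after byte 3 (BD): sum1=83, sum2=241
Checksum = sum2·256 + sum1 = 241·256 + 83 = 61779 = 0xF153.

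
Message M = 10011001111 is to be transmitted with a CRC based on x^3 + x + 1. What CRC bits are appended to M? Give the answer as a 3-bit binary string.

Append 3 zeros: 10011001111000. Divide by 1011 (XOR where the leading bit is 1):
  pos 0: 1001 XOR 1011 = 0010
  pos 2: 1010 XOR 1011 = 0001
  pos 5: 1011 XOR 1011 = 0000
  pos 9: 1100 XOR 1011 = 0111
  pos 10: 1110 XOR 1011 = 0101
Remainder (last 3 bits) = 101. This is the CRC / FCS.

101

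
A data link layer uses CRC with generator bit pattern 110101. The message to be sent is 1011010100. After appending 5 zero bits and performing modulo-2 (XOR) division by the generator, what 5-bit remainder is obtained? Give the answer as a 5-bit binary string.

Append 5 zeros: 101101010000000. Divide by 110101 (XOR where the leading bit is 1):
  pos 0: 101101 XOR 110101 = 011000
  pos 1: 110000 XOR 110101 = 000101
  pos 4: 101100 XOR 110101 = 011001
  pos 5: 110010 XOR 110101 = 000111
  pos 8: 111000 XOR 110101 = 001101
Remainder (last 5 bits) = 11010. This is the CRC / FCS.

11010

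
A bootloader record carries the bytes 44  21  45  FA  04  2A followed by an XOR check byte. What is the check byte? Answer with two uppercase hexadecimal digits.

XOR the bytes together:
  start with 0x44
  0x44 ⊕ 0x21 = 0x65
  0x65 ⊕ 0x45 = 0x20
  0x20 ⊕ 0xFA = 0xDA
  0xDA ⊕ 0x04 = 0xDE
  0xDE ⊕ 0x2A = 0xF4

F4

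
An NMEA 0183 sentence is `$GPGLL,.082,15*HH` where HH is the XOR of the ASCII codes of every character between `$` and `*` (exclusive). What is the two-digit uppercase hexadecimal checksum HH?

XOR the ASCII codes of the payload characters:
  'G' = 0x47 → acc = 0x47
  'P' = 0x50 → acc = 0x17
  'G' = 0x47 → acc = 0x50
  'L' = 0x4C → acc = 0x1C
  'L' = 0x4C → acc = 0x50
  ',' = 0x2C → acc = 0x7C
  '.' = 0x2E → acc = 0x52
  '0' = 0x30 → acc = 0x62
  '8' = 0x38 → acc = 0x5A
  '2' = 0x32 → acc = 0x68
  ',' = 0x2C → acc = 0x44
  '1' = 0x31 → acc = 0x75
  '5' = 0x35 → acc = 0x40
Checksum = 0x40.

40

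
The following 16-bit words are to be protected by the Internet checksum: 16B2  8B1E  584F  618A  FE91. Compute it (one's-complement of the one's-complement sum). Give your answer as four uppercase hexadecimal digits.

One's-complement addition (fold any carry out of bit 15 back into bit 0):
  0x16B2 + 0x8B1E = 0x0A1D0
  0xA1D0 + 0x584F = 0x0FA1F
  0xFA1F + 0x618A = 0x15BA9 → wrap carry → 0x5BAA
  0x5BAA + 0xFE91 = 0x15A3B → wrap carry → 0x5A3C
One's-complement sum = 0x5A3C.
Checksum = ~0x5A3C & 0xFFFF = 0xA5C3.

A5C3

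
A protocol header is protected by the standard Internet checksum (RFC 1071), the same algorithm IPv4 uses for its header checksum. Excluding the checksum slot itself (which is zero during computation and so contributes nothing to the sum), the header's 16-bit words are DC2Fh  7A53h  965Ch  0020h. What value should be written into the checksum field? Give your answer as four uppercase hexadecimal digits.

1300

One's-complement addition (fold any carry out of bit 15 back into bit 0):
  0xDC2F + 0x7A53 = 0x15682 → wrap carry → 0x5683
  0x5683 + 0x965C = 0x0ECDF
  0xECDF + 0x0020 = 0x0ECFF
One's-complement sum = 0xECFF.
Checksum = ~0xECFF & 0xFFFF = 0x1300.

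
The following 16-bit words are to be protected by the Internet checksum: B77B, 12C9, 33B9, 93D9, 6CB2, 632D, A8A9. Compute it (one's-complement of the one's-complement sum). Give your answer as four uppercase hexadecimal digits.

One's-complement addition (fold any carry out of bit 15 back into bit 0):
  0xB77B + 0x12C9 = 0x0CA44
  0xCA44 + 0x33B9 = 0x0FDFD
  0xFDFD + 0x93D9 = 0x191D6 → wrap carry → 0x91D7
  0x91D7 + 0x6CB2 = 0x0FE89
  0xFE89 + 0x632D = 0x161B6 → wrap carry → 0x61B7
  0x61B7 + 0xA8A9 = 0x10A60 → wrap carry → 0x0A61
One's-complement sum = 0x0A61.
Checksum = ~0x0A61 & 0xFFFF = 0xF59E.

F59E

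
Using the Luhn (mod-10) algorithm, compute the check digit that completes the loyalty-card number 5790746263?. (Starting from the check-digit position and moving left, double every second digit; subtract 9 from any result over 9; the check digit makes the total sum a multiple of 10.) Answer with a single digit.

Partial digits right→left: 3 6 2 6 4 7 0 9 7 5
Double every second digit counting from the check-digit position (so the 1st, 3rd, 5th, ... of the partial from the right).
  doubled (with −9 where >9): 6 4 8 0 5 → sum 23
  kept as-is: 6 6 7 9 5 → sum 33
Total = 23 + 33 = 56.
Check digit = (10 − (56 mod 10)) mod 10 = 4.

4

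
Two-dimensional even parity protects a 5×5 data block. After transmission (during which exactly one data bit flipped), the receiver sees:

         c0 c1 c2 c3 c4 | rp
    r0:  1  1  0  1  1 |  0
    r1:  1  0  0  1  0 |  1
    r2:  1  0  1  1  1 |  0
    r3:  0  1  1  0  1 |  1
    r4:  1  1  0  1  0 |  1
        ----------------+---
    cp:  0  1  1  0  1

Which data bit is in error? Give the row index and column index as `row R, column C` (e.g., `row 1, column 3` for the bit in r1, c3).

row 1, column 2

Recompute each row's even parity and compare to rp:
  r0: data parity 0, sent rp 0 → ok
  r1: data parity 0, sent rp 1 → mismatch
  r2: data parity 0, sent rp 0 → ok
  r3: data parity 1, sent rp 1 → ok
  r4: data parity 1, sent rp 1 → ok
Recompute each column's even parity and compare to cp:
  c0: data parity 0, sent cp 0 → ok
  c1: data parity 1, sent cp 1 → ok
  c2: data parity 0, sent cp 1 → mismatch
  c3: data parity 0, sent cp 0 → ok
  c4: data parity 1, sent cp 1 → ok
Exactly one row (r1) and one column (c2) fail → the flipped bit is at their intersection.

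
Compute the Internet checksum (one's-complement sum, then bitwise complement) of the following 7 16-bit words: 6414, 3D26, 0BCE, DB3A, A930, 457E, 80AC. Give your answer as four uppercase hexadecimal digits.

0861

One's-complement addition (fold any carry out of bit 15 back into bit 0):
  0x6414 + 0x3D26 = 0x0A13A
  0xA13A + 0x0BCE = 0x0AD08
  0xAD08 + 0xDB3A = 0x18842 → wrap carry → 0x8843
  0x8843 + 0xA930 = 0x13173 → wrap carry → 0x3174
  0x3174 + 0x457E = 0x076F2
  0x76F2 + 0x80AC = 0x0F79E
One's-complement sum = 0xF79E.
Checksum = ~0xF79E & 0xFFFF = 0x0861.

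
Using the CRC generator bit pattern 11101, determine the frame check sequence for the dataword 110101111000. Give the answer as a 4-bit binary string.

Append 4 zeros: 1101011110000000. Divide by 11101 (XOR where the leading bit is 1):
  pos 0: 11010 XOR 11101 = 00111
  pos 2: 11111 XOR 11101 = 00010
  pos 5: 10110 XOR 11101 = 01011
  pos 6: 10110 XOR 11101 = 01011
  pos 7: 10110 XOR 11101 = 01011
  pos 8: 10110 XOR 11101 = 01011
  pos 9: 10110 XOR 11101 = 01011
  pos 10: 10110 XOR 11101 = 01011
  pos 11: 10110 XOR 11101 = 01011
Remainder (last 4 bits) = 1011. This is the CRC / FCS.

1011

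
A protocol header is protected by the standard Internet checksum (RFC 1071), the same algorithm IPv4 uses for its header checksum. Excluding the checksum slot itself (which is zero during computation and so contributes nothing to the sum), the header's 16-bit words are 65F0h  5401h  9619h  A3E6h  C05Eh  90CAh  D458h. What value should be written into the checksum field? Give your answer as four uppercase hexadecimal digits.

E68B

One's-complement addition (fold any carry out of bit 15 back into bit 0):
  0x65F0 + 0x5401 = 0x0B9F1
  0xB9F1 + 0x9619 = 0x1500A → wrap carry → 0x500B
  0x500B + 0xA3E6 = 0x0F3F1
  0xF3F1 + 0xC05E = 0x1B44F → wrap carry → 0xB450
  0xB450 + 0x90CA = 0x1451A → wrap carry → 0x451B
  0x451B + 0xD458 = 0x11973 → wrap carry → 0x1974
One's-complement sum = 0x1974.
Checksum = ~0x1974 & 0xFFFF = 0xE68B.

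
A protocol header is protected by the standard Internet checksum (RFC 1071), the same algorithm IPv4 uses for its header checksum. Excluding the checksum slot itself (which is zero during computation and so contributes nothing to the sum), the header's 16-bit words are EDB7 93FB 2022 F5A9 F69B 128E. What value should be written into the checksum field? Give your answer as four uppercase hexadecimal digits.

One's-complement addition (fold any carry out of bit 15 back into bit 0):
  0xEDB7 + 0x93FB = 0x181B2 → wrap carry → 0x81B3
  0x81B3 + 0x2022 = 0x0A1D5
  0xA1D5 + 0xF5A9 = 0x1977E → wrap carry → 0x977F
  0x977F + 0xF69B = 0x18E1A → wrap carry → 0x8E1B
  0x8E1B + 0x128E = 0x0A0A9
One's-complement sum = 0xA0A9.
Checksum = ~0xA0A9 & 0xFFFF = 0x5F56.

5F56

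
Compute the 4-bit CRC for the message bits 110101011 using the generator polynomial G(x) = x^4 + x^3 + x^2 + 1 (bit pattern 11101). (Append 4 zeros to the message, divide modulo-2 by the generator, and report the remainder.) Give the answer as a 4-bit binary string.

Append 4 zeros: 1101010110000. Divide by 11101 (XOR where the leading bit is 1):
  pos 0: 11010 XOR 11101 = 00111
  pos 2: 11110 XOR 11101 = 00011
  pos 5: 11110 XOR 11101 = 00011
  pos 8: 11000 XOR 11101 = 00101
Remainder (last 4 bits) = 0101. This is the CRC / FCS.

0101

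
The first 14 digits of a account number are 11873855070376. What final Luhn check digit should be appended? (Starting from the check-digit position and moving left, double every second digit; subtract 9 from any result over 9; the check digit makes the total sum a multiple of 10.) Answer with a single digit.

7

Partial digits right→left: 6 7 3 0 7 0 5 5 8 3 7 8 1 1
Double every second digit counting from the check-digit position (so the 1st, 3rd, 5th, ... of the partial from the right).
  doubled (with −9 where >9): 3 6 5 1 7 5 2 → sum 29
  kept as-is: 7 0 0 5 3 8 1 → sum 24
Total = 29 + 24 = 53.
Check digit = (10 − (53 mod 10)) mod 10 = 7.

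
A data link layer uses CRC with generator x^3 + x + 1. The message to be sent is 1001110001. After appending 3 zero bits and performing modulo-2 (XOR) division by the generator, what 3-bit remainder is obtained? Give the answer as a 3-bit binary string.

Append 3 zeros: 1001110001000. Divide by 1011 (XOR where the leading bit is 1):
  pos 0: 1001 XOR 1011 = 0010
  pos 2: 1011 XOR 1011 = 0000
  pos 9: 1000 XOR 1011 = 0011
Remainder (last 3 bits) = 011. This is the CRC / FCS.

011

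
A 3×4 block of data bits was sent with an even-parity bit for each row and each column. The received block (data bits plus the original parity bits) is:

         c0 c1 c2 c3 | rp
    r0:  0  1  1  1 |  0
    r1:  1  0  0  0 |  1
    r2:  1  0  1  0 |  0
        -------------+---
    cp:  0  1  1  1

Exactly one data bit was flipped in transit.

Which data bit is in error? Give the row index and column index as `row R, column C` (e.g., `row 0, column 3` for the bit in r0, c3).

Recompute each row's even parity and compare to rp:
  r0: data parity 1, sent rp 0 → mismatch
  r1: data parity 1, sent rp 1 → ok
  r2: data parity 0, sent rp 0 → ok
Recompute each column's even parity and compare to cp:
  c0: data parity 0, sent cp 0 → ok
  c1: data parity 1, sent cp 1 → ok
  c2: data parity 0, sent cp 1 → mismatch
  c3: data parity 1, sent cp 1 → ok
Exactly one row (r0) and one column (c2) fail → the flipped bit is at their intersection.

row 0, column 2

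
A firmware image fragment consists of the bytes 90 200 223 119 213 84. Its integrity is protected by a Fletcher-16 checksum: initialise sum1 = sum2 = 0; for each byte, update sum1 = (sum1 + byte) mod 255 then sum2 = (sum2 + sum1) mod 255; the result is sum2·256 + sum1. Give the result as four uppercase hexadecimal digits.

EFA4

Running sums (mod 255):
  after byte 0 (90): sum1=90, sum2=90
  after byte 1 (200): sum1=35, sum2=125
  after byte 2 (223): sum1=3, sum2=128
  after byte 3 (119): sum1=122, sum2=250
  after byte 4 (213): sum1=80, sum2=75
  after byte 5 (84): sum1=164, sum2=239
Checksum = sum2·256 + sum1 = 239·256 + 164 = 61348 = 0xEFA4.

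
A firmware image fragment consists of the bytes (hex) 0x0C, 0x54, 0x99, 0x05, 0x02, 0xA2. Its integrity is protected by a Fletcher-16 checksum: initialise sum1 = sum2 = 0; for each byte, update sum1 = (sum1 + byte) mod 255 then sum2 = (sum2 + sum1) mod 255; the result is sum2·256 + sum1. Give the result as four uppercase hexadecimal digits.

Running sums (mod 255):
  after byte 0 (0x0C): sum1=12, sum2=12
  after byte 1 (0x54): sum1=96, sum2=108
  after byte 2 (0x99): sum1=249, sum2=102
  after byte 3 (0x05): sum1=254, sum2=101
  after byte 4 (0x02): sum1=1, sum2=102
  after byte 5 (0xA2): sum1=163, sum2=10
Checksum = sum2·256 + sum1 = 10·256 + 163 = 2723 = 0x0AA3.

0AA3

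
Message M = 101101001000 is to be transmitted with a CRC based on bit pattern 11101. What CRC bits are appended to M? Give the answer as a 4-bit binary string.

Append 4 zeros: 1011010010000000. Divide by 11101 (XOR where the leading bit is 1):
  pos 0: 10110 XOR 11101 = 01011
  pos 1: 10111 XOR 11101 = 01010
  pos 2: 10100 XOR 11101 = 01001
  pos 3: 10010 XOR 11101 = 01111
  pos 4: 11111 XOR 11101 = 00010
  pos 7: 10000 XOR 11101 = 01101
  pos 8: 11010 XOR 11101 = 00111
  pos 10: 11100 XOR 11101 = 00001
Remainder (last 4 bits) = 0010. This is the CRC / FCS.

0010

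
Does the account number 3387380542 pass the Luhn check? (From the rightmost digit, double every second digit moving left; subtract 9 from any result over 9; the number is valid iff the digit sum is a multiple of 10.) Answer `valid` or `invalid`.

invalid

From the right, keep odd positions and double even positions (subtract 9 from any doubled value over 9):
  doubled (positions 2,4,...): 8 0 6 7 6 → sum 27
  kept (positions 1,3,...): 2 5 8 7 3 → sum 25
Total = 52.
52 mod 10 = 2, so the number is invalid.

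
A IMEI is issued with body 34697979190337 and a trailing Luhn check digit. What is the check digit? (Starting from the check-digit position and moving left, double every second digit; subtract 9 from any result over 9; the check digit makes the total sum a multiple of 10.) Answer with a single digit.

Partial digits right→left: 7 3 3 0 9 1 9 7 9 7 9 6 4 3
Double every second digit counting from the check-digit position (so the 1st, 3rd, 5th, ... of the partial from the right).
  doubled (with −9 where >9): 5 6 9 9 9 9 8 → sum 55
  kept as-is: 3 0 1 7 7 6 3 → sum 27
Total = 55 + 27 = 82.
Check digit = (10 − (82 mod 10)) mod 10 = 8.

8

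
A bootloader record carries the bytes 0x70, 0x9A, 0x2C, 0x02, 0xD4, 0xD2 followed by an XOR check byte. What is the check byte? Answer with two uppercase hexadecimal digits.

C2

XOR the bytes together:
  start with 0x70
  0x70 ⊕ 0x9A = 0xEA
  0xEA ⊕ 0x2C = 0xC6
  0xC6 ⊕ 0x02 = 0xC4
  0xC4 ⊕ 0xD4 = 0x10
  0x10 ⊕ 0xD2 = 0xC2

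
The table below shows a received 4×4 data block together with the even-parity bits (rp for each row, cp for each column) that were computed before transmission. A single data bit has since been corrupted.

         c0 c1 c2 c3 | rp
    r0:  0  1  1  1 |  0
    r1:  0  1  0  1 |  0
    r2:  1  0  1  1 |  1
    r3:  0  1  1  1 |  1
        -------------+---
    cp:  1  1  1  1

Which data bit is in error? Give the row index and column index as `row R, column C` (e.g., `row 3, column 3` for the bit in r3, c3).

row 0, column 3

Recompute each row's even parity and compare to rp:
  r0: data parity 1, sent rp 0 → mismatch
  r1: data parity 0, sent rp 0 → ok
  r2: data parity 1, sent rp 1 → ok
  r3: data parity 1, sent rp 1 → ok
Recompute each column's even parity and compare to cp:
  c0: data parity 1, sent cp 1 → ok
  c1: data parity 1, sent cp 1 → ok
  c2: data parity 1, sent cp 1 → ok
  c3: data parity 0, sent cp 1 → mismatch
Exactly one row (r0) and one column (c3) fail → the flipped bit is at their intersection.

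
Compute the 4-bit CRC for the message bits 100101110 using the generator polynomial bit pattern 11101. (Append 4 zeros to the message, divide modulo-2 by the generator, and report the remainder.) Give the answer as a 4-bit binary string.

Append 4 zeros: 1001011100000. Divide by 11101 (XOR where the leading bit is 1):
  pos 0: 10010 XOR 11101 = 01111
  pos 1: 11111 XOR 11101 = 00010
  pos 4: 10110 XOR 11101 = 01011
  pos 5: 10110 XOR 11101 = 01011
  pos 6: 10110 XOR 11101 = 01011
  pos 7: 10110 XOR 11101 = 01011
  pos 8: 10110 XOR 11101 = 01011
Remainder (last 4 bits) = 1011. This is the CRC / FCS.

1011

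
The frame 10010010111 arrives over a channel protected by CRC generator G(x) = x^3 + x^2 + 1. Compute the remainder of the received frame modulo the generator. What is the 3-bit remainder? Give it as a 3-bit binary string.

100

Modulo-2 division of 10010010111 by 1101:
  pos 0: 1001 XOR 1101 = 0100
  pos 1: 1000 XOR 1101 = 0101
  pos 2: 1010 XOR 1101 = 0111
  pos 3: 1111 XOR 1101 = 0010
  pos 5: 1001 XOR 1101 = 0100
  pos 6: 1001 XOR 1101 = 0100
  pos 7: 1001 XOR 1101 = 0100
Remainder = 100 (nonzero — an error is detected).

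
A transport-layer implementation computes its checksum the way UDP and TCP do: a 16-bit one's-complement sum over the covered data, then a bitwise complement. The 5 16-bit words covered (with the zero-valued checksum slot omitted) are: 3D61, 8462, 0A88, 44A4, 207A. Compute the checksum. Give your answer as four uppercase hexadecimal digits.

CE95

One's-complement addition (fold any carry out of bit 15 back into bit 0):
  0x3D61 + 0x8462 = 0x0C1C3
  0xC1C3 + 0x0A88 = 0x0CC4B
  0xCC4B + 0x44A4 = 0x110EF → wrap carry → 0x10F0
  0x10F0 + 0x207A = 0x0316A
One's-complement sum = 0x316A.
Checksum = ~0x316A & 0xFFFF = 0xCE95.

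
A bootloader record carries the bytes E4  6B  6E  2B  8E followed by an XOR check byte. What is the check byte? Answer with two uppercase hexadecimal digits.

44

XOR the bytes together:
  start with 0xE4
  0xE4 ⊕ 0x6B = 0x8F
  0x8F ⊕ 0x6E = 0xE1
  0xE1 ⊕ 0x2B = 0xCA
  0xCA ⊕ 0x8E = 0x44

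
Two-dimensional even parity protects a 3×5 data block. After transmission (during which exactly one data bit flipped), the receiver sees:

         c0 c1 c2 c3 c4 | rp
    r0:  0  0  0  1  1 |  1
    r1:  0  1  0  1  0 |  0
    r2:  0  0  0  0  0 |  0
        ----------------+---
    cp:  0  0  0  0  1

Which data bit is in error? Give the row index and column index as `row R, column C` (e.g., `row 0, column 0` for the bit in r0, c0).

Recompute each row's even parity and compare to rp:
  r0: data parity 0, sent rp 1 → mismatch
  r1: data parity 0, sent rp 0 → ok
  r2: data parity 0, sent rp 0 → ok
Recompute each column's even parity and compare to cp:
  c0: data parity 0, sent cp 0 → ok
  c1: data parity 1, sent cp 0 → mismatch
  c2: data parity 0, sent cp 0 → ok
  c3: data parity 0, sent cp 0 → ok
  c4: data parity 1, sent cp 1 → ok
Exactly one row (r0) and one column (c1) fail → the flipped bit is at their intersection.

row 0, column 1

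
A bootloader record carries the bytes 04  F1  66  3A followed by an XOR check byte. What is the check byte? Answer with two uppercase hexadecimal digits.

A9

XOR the bytes together:
  start with 0x04
  0x04 ⊕ 0xF1 = 0xF5
  0xF5 ⊕ 0x66 = 0x93
  0x93 ⊕ 0x3A = 0xA9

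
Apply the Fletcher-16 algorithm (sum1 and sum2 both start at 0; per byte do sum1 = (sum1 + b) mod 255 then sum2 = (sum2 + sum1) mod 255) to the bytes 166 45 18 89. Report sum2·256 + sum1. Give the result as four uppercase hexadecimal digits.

Running sums (mod 255):
  after byte 0 (166): sum1=166, sum2=166
  after byte 1 (45): sum1=211, sum2=122
  after byte 2 (18): sum1=229, sum2=96
  after byte 3 (89): sum1=63, sum2=159
Checksum = sum2·256 + sum1 = 159·256 + 63 = 40767 = 0x9F3F.

9F3F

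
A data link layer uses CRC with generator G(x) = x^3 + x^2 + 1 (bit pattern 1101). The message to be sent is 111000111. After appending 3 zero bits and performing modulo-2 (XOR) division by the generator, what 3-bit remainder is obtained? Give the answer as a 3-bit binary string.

Append 3 zeros: 111000111000. Divide by 1101 (XOR where the leading bit is 1):
  pos 0: 1110 XOR 1101 = 0011
  pos 2: 1100 XOR 1101 = 0001
  pos 5: 1111 XOR 1101 = 0010
  pos 7: 1000 XOR 1101 = 0101
  pos 8: 1010 XOR 1101 = 0111
Remainder (last 3 bits) = 111. This is the CRC / FCS.

111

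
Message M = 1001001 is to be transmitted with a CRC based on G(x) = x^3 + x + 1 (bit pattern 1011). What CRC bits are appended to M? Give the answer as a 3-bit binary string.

010

Append 3 zeros: 1001001000. Divide by 1011 (XOR where the leading bit is 1):
  pos 0: 1001 XOR 1011 = 0010
  pos 2: 1000 XOR 1011 = 0011
  pos 4: 1110 XOR 1011 = 0101
  pos 5: 1010 XOR 1011 = 0001
Remainder (last 3 bits) = 010. This is the CRC / FCS.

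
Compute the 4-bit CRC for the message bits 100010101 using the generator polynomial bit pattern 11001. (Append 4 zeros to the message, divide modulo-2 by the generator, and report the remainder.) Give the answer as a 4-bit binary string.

1011

Append 4 zeros: 1000101010000. Divide by 11001 (XOR where the leading bit is 1):
  pos 0: 10001 XOR 11001 = 01000
  pos 1: 10000 XOR 11001 = 01001
  pos 2: 10011 XOR 11001 = 01010
  pos 3: 10100 XOR 11001 = 01101
  pos 4: 11011 XOR 11001 = 00010
  pos 7: 10000 XOR 11001 = 01001
  pos 8: 10010 XOR 11001 = 01011
Remainder (last 4 bits) = 1011. This is the CRC / FCS.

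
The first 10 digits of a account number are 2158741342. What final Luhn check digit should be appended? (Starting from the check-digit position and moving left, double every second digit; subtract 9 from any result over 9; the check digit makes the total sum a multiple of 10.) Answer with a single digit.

4

Partial digits right→left: 2 4 3 1 4 7 8 5 1 2
Double every second digit counting from the check-digit position (so the 1st, 3rd, 5th, ... of the partial from the right).
  doubled (with −9 where >9): 4 6 8 7 2 → sum 27
  kept as-is: 4 1 7 5 2 → sum 19
Total = 27 + 19 = 46.
Check digit = (10 − (46 mod 10)) mod 10 = 4.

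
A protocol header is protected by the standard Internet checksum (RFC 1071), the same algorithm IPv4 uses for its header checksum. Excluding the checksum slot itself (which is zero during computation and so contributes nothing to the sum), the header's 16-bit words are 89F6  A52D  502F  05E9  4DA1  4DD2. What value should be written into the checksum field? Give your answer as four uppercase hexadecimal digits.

One's-complement addition (fold any carry out of bit 15 back into bit 0):
  0x89F6 + 0xA52D = 0x12F23 → wrap carry → 0x2F24
  0x2F24 + 0x502F = 0x07F53
  0x7F53 + 0x05E9 = 0x0853C
  0x853C + 0x4DA1 = 0x0D2DD
  0xD2DD + 0x4DD2 = 0x120AF → wrap carry → 0x20B0
One's-complement sum = 0x20B0.
Checksum = ~0x20B0 & 0xFFFF = 0xDF4F.

DF4F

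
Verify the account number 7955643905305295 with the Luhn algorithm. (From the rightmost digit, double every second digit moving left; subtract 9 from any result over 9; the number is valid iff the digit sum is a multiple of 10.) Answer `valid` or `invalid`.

valid

From the right, keep odd positions and double even positions (subtract 9 from any doubled value over 9):
  doubled (positions 2,4,...): 9 1 6 0 6 3 1 5 → sum 31
  kept (positions 1,3,...): 5 2 0 5 9 4 5 9 → sum 39
Total = 70.
70 mod 10 = 0, so the number is valid.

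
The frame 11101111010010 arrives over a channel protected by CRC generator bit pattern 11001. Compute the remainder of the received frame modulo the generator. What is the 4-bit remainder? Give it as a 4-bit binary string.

Modulo-2 division of 11101111010010 by 11001:
  pos 0: 11101 XOR 11001 = 00100
  pos 2: 10011 XOR 11001 = 01010
  pos 3: 10101 XOR 11001 = 01100
  pos 4: 11000 XOR 11001 = 00001
  pos 8: 11001 XOR 11001 = 00000
Remainder = 0000 (zero — the frame passes the CRC check).

0000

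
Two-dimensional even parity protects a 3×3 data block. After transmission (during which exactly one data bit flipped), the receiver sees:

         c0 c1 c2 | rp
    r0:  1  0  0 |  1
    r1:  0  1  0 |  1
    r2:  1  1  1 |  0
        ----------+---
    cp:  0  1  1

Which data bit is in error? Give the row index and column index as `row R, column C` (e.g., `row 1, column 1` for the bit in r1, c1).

Recompute each row's even parity and compare to rp:
  r0: data parity 1, sent rp 1 → ok
  r1: data parity 1, sent rp 1 → ok
  r2: data parity 1, sent rp 0 → mismatch
Recompute each column's even parity and compare to cp:
  c0: data parity 0, sent cp 0 → ok
  c1: data parity 0, sent cp 1 → mismatch
  c2: data parity 1, sent cp 1 → ok
Exactly one row (r2) and one column (c1) fail → the flipped bit is at their intersection.

row 2, column 1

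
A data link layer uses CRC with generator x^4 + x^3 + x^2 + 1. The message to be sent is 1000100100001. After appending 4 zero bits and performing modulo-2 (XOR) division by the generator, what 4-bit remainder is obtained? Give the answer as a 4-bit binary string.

Append 4 zeros: 10001001000010000. Divide by 11101 (XOR where the leading bit is 1):
  pos 0: 10001 XOR 11101 = 01100
  pos 1: 11000 XOR 11101 = 00101
  pos 3: 10101 XOR 11101 = 01000
  pos 4: 10000 XOR 11101 = 01101
  pos 5: 11010 XOR 11101 = 00111
  pos 7: 11100 XOR 11101 = 00001
  pos 11: 11000 XOR 11101 = 00101
Remainder (last 4 bits) = 1010. This is the CRC / FCS.

1010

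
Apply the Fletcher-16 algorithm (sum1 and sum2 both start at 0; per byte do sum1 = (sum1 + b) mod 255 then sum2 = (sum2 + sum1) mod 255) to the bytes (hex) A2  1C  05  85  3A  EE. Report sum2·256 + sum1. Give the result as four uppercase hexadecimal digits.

Running sums (mod 255):
  after byte 0 (A2): sum1=162, sum2=162
  after byte 1 (1C): sum1=190, sum2=97
  after byte 2 (05): sum1=195, sum2=37
  after byte 3 (85): sum1=73, sum2=110
  after byte 4 (3A): sum1=131, sum2=241
  after byte 5 (EE): sum1=114, sum2=100
Checksum = sum2·256 + sum1 = 100·256 + 114 = 25714 = 0x6472.

6472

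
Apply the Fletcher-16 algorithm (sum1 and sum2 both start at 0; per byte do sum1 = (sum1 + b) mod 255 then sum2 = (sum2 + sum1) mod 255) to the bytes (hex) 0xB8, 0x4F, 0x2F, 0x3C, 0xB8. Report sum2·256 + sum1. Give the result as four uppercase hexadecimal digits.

972C

Running sums (mod 255):
  after byte 0 (0xB8): sum1=184, sum2=184
  after byte 1 (0x4F): sum1=8, sum2=192
  after byte 2 (0x2F): sum1=55, sum2=247
  after byte 3 (0x3C): sum1=115, sum2=107
  after byte 4 (0xB8): sum1=44, sum2=151
Checksum = sum2·256 + sum1 = 151·256 + 44 = 38700 = 0x972C.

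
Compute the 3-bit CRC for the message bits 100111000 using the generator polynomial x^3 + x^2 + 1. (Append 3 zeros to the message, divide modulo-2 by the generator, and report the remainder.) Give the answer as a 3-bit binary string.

Append 3 zeros: 100111000000. Divide by 1101 (XOR where the leading bit is 1):
  pos 0: 1001 XOR 1101 = 0100
  pos 1: 1001 XOR 1101 = 0100
  pos 2: 1001 XOR 1101 = 0100
  pos 3: 1000 XOR 1101 = 0101
  pos 4: 1010 XOR 1101 = 0111
  pos 5: 1110 XOR 1101 = 0011
  pos 7: 1100 XOR 1101 = 0001
Remainder (last 3 bits) = 010. This is the CRC / FCS.

010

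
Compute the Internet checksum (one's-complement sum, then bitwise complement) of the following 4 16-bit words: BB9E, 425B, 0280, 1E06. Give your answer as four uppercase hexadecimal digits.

One's-complement addition (fold any carry out of bit 15 back into bit 0):
  0xBB9E + 0x425B = 0x0FDF9
  0xFDF9 + 0x0280 = 0x10079 → wrap carry → 0x007A
  0x007A + 0x1E06 = 0x01E80
One's-complement sum = 0x1E80.
Checksum = ~0x1E80 & 0xFFFF = 0xE17F.

E17F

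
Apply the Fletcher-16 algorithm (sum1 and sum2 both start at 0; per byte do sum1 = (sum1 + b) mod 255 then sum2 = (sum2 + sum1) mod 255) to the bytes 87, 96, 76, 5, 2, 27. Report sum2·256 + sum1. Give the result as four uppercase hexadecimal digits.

4D26

Running sums (mod 255):
  after byte 0 (87): sum1=87, sum2=87
  after byte 1 (96): sum1=183, sum2=15
  after byte 2 (76): sum1=4, sum2=19
  after byte 3 (5): sum1=9, sum2=28
  after byte 4 (2): sum1=11, sum2=39
  after byte 5 (27): sum1=38, sum2=77
Checksum = sum2·256 + sum1 = 77·256 + 38 = 19750 = 0x4D26.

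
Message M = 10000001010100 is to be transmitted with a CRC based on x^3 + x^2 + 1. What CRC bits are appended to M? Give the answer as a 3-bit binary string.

Append 3 zeros: 10000001010100000. Divide by 1101 (XOR where the leading bit is 1):
  pos 0: 1000 XOR 1101 = 0101
  pos 1: 1010 XOR 1101 = 0111
  pos 2: 1110 XOR 1101 = 0011
  pos 4: 1101 XOR 1101 = 0000
  pos 9: 1010 XOR 1101 = 0111
  pos 10: 1110 XOR 1101 = 0011
  pos 12: 1100 XOR 1101 = 0001
Remainder (last 3 bits) = 010. This is the CRC / FCS.

010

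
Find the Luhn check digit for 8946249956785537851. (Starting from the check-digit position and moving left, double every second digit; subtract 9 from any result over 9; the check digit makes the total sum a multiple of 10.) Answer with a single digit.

Partial digits right→left: 1 5 8 7 3 5 5 8 7 6 5 9 9 4 2 6 4 9 8
Double every second digit counting from the check-digit position (so the 1st, 3rd, 5th, ... of the partial from the right).
  doubled (with −9 where >9): 2 7 6 1 5 1 9 4 8 7 → sum 50
  kept as-is: 5 7 5 8 6 9 4 6 9 → sum 59
Total = 50 + 59 = 109.
Check digit = (10 − (109 mod 10)) mod 10 = 1.

1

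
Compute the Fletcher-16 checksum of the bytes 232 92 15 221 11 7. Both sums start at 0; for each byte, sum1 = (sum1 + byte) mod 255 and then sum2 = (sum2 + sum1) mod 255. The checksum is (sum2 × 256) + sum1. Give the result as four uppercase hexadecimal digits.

Running sums (mod 255):
  after byte 0 (232): sum1=232, sum2=232
  after byte 1 (92): sum1=69, sum2=46
  after byte 2 (15): sum1=84, sum2=130
  after byte 3 (221): sum1=50, sum2=180
  after byte 4 (11): sum1=61, sum2=241
  after byte 5 (7): sum1=68, sum2=54
Checksum = sum2·256 + sum1 = 54·256 + 68 = 13892 = 0x3644.

3644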